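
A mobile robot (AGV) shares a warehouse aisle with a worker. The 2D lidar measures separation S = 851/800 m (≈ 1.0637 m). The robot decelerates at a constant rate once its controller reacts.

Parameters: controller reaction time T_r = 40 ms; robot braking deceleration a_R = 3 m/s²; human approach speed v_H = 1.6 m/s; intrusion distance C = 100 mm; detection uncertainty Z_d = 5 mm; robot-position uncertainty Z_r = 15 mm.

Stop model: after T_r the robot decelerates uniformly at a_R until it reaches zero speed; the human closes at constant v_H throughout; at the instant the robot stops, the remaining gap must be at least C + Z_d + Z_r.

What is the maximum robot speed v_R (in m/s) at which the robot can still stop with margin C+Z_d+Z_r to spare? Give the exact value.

v_R_max = 23/20 m/s = 1.1500 m/s

quadratic (1/6)·v² + (43/75)·v + (-3519/4000) = 0
  disc = (43/75)² − 4·(1/6)·(-3519/4000) = 82369/90000 ; √disc = 287/300
  v_R = (−(43/75) + 287/300) / (2·(1/6)) = 23/20 m/s
check:
stop time T_s = (23/20)/3 = 0.3833 s
reaction-phase robot travel = 1.1500·0.0400 = 0.0460 m
braking distance = 1.1500²/(2·3.0000) = 0.2204 m
person approaches 1.6000·(0.0400+0.3833) = 0.6773 m
margins: 0.1000+0.0050+0.0150 = 0.1200 m
sum ≈ 0.0460+0.2204+0.6773+0.1200 ≈ 1.0637 m = S ✓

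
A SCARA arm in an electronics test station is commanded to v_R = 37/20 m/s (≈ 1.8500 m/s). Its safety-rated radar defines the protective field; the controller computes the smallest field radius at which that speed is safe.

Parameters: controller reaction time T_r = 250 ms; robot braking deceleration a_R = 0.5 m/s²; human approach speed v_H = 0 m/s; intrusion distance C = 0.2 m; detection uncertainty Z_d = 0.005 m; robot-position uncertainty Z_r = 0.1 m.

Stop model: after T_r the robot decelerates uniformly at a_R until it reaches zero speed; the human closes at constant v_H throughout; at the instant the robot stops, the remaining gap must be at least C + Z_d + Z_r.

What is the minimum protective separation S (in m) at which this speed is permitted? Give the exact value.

S_min = 419/100 m = 4.1900 m

T_s = v_R/a_R = (37/20)/(1/2) = 3.7000 s
robot in T_r: 1.8500·0.2500 = 0.4625 m
robot under decel: 1.8500²/(2·0.5000) = 3.4225 m
person approaches 0.0000·(0.2500+3.7000) = 0.0000 m
residual clearance needed = 0.2000+0.0050+0.1000 = 0.3050 m
S_min ≈ 0.4625+3.4225+0.0000+0.3050  ⇒  S_min = 419/100 m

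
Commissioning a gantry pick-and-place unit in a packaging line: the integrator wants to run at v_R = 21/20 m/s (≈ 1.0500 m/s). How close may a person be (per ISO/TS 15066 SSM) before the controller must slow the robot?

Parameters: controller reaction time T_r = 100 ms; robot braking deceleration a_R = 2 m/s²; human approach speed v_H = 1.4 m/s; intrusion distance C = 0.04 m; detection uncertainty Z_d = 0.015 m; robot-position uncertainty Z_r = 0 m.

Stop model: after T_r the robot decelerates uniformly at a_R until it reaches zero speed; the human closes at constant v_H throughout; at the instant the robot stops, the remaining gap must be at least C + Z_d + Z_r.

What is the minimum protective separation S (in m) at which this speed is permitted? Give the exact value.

S_min = 2097/1600 m = 1.3106 m

stop time T_s = (21/20)/2 = 0.5250 s
reaction-phase robot travel = 1.0500·0.1000 = 0.1050 m
robot covers 1.0500·0.5250 − ½·2.0000·0.5250² = 0.2756 m while stopping
person approaches 1.4000·(0.1000+0.5250) = 0.8750 m
margins: 0.0400+0.0150+0.0000 = 0.0550 m
S_min ≈ 0.1050+0.2756+0.8750+0.0550  ⇒  S_min = 2097/1600 m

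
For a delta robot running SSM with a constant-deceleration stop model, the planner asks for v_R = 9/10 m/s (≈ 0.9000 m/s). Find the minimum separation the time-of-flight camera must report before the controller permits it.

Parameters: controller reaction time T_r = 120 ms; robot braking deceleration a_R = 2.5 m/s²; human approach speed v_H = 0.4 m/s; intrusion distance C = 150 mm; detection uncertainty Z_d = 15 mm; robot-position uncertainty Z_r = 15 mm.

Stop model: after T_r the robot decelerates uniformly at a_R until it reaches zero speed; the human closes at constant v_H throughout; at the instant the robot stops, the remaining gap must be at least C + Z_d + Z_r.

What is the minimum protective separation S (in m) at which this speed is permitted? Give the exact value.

T_s = v_R/a_R = (9/10)/(5/2) = 0.3600 s
reaction-phase robot travel = 0.9000·0.1200 = 0.1080 m
robot under decel: 0.9000²/(2·2.5000) = 0.1620 m
human closes 0.4000·0.4800 = 0.1920 m
residual clearance needed = 0.1500+0.0150+0.0150 = 0.1800 m
S_min ≈ 0.1080+0.1620+0.1920+0.1800  ⇒  S_min = 321/500 m

S_min = 321/500 m = 0.6420 m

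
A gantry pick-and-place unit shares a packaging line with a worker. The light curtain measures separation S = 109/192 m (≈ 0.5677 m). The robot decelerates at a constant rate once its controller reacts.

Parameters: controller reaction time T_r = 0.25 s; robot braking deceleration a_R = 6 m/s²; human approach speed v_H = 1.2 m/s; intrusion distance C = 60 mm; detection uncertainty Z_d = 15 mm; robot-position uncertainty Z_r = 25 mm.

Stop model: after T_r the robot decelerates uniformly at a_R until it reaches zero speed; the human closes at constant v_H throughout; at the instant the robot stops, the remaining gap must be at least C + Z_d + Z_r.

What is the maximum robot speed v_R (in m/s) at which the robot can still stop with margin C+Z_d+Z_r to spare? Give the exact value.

v_R_max = 7/20 m/s = 0.3500 m/s

quadratic (1/12)·v² + (9/20)·v + (-161/960) = 0
  disc = (9/20)² − 4·(1/12)·(-161/960) = 3721/14400 ; √disc = 61/120
  v_R = (−(9/20) + 61/120) / (2·(1/12)) = 7/20 m/s
check:
stop time T_s = (7/20)/6 = 0.0583 s
robot in T_r: 0.3500·0.2500 = 0.0875 m
robot covers 0.3500·0.0583 − ½·6.0000·0.0583² = 0.0102 m while stopping
person approaches 1.2000·(0.2500+0.0583) = 0.3700 m
C+Z_d+Z_r = 0.0600+0.0150+0.0250 = 0.1000 m
sum ≈ 0.0875+0.0102+0.3700+0.1000 ≈ 0.5677 m = S ✓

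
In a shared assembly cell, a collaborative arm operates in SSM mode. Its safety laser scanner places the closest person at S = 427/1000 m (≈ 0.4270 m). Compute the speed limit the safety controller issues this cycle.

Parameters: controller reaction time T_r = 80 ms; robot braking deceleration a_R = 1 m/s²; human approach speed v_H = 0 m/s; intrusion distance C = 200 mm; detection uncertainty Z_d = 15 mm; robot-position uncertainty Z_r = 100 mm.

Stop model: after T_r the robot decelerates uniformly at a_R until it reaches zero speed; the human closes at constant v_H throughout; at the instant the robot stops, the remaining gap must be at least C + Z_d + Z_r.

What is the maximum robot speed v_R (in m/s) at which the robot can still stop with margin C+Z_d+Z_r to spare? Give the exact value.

at the boundary: (1/2)·v² + (2/25)·v + (-14/125) = 0
  disc = (2/25)² − 4·(1/2)·(-14/125) = 144/625 ; √disc = 12/25
  v_R = (−(2/25) + 12/25) / (2·(1/2)) = 2/5 m/s
check:
stop time T_s = (2/5)/1 = 0.4000 s
reaction-phase robot travel = 0.4000·0.0800 = 0.0320 m
robot under decel: 0.4000²/(2·1.0000) = 0.0800 m
person approaches 0.0000·(0.0800+0.4000) = 0.0000 m
margins: 0.2000+0.0150+0.1000 = 0.3150 m
sum ≈ 0.0320+0.0800+0.0000+0.3150 ≈ 0.4270 m = S ✓

v_R_max = 2/5 m/s = 0.4000 m/s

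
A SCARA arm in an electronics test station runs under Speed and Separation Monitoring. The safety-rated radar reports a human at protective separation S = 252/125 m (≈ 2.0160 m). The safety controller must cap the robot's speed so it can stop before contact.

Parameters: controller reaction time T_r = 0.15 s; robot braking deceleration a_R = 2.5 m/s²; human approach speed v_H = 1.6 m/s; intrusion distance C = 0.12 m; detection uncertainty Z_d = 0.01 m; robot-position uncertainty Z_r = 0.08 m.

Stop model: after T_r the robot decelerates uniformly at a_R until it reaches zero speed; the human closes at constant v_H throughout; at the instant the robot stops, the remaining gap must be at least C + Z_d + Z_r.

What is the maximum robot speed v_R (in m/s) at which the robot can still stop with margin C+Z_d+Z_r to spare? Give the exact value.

collect terms ⇒ (1/5)·v_R² + (79/100)·v_R + (-783/500) = 0
  disc = (79/100)² − 4·(1/5)·(-783/500) = 18769/10000 ; √disc = 137/100
  v_R = (−(79/100) + 137/100) / (2·(1/5)) = 29/20 m/s
check:
T_s = v_R/a_R = (29/20)/(5/2) = 0.5800 s
robot covers v_R·T_r = 1.4500·0.1500 = 0.2175 m before braking
braking distance = 1.4500²/(2·2.5000) = 0.4205 m
human over T_r+T_s: 1.6000·(0.1500+0.5800) = 1.1680 m
margins: 0.1200+0.0100+0.0800 = 0.2100 m
sum ≈ 0.2175+0.4205+1.1680+0.2100 ≈ 2.0160 m = S ✓

v_R_max = 29/20 m/s = 1.4500 m/s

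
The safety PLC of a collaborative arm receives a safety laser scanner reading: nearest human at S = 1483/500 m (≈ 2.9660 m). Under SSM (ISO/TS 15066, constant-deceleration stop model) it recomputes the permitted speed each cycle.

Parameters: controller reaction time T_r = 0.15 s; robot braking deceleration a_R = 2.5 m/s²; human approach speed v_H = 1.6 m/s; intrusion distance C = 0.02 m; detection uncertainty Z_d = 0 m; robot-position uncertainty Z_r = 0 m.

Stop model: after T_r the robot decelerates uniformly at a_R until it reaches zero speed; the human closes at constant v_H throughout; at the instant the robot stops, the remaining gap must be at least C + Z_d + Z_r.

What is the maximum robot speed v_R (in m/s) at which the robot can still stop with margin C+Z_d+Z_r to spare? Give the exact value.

v_R_max = 11/5 m/s = 2.2000 m/s

collect terms ⇒ (1/5)·v_R² + (79/100)·v_R + (-1353/500) = 0
  disc = (79/100)² − 4·(1/5)·(-1353/500) = 27889/10000 ; √disc = 167/100
  v_R = (−(79/100) + 167/100) / (2·(1/5)) = 11/5 m/s
check:
T_s = v_R/a_R = (11/5)/(5/2) = 0.8800 s
robot in T_r: 2.2000·0.1500 = 0.3300 m
braking distance = 2.2000²/(2·2.5000) = 0.9680 m
human closes 1.6000·1.0300 = 1.6480 m
residual clearance needed = 0.0200+0.0000+0.0000 = 0.0200 m
sum ≈ 0.3300+0.9680+1.6480+0.0200 ≈ 2.9660 m = S ✓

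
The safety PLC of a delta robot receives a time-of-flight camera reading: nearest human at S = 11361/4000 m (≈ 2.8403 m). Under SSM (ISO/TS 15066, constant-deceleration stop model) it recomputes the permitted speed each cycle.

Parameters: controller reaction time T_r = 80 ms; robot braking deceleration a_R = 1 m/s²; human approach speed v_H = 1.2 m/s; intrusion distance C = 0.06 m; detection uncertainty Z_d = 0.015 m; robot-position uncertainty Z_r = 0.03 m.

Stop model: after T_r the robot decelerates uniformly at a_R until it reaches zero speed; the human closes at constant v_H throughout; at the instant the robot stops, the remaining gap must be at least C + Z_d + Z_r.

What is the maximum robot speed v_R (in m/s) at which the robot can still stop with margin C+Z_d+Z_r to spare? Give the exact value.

at the boundary: (1/2)·v² + (32/25)·v + (-10557/4000) = 0
  disc = (32/25)² − 4·(1/2)·(-10557/4000) = 69169/10000 ; √disc = 263/100
  v_R = (−(32/25) + 263/100) / (2·(1/2)) = 27/20 m/s
check:
stop time T_s = (27/20)/1 = 1.3500 s
reaction-phase robot travel = 1.3500·0.0800 = 0.1080 m
robot covers 1.3500·1.3500 − ½·1.0000·1.3500² = 0.9113 m while stopping
person approaches 1.2000·(0.0800+1.3500) = 1.7160 m
C+Z_d+Z_r = 0.0600+0.0150+0.0300 = 0.1050 m
sum ≈ 0.1080+0.9113+1.7160+0.1050 ≈ 2.8403 m = S ✓

v_R_max = 27/20 m/s = 1.3500 m/s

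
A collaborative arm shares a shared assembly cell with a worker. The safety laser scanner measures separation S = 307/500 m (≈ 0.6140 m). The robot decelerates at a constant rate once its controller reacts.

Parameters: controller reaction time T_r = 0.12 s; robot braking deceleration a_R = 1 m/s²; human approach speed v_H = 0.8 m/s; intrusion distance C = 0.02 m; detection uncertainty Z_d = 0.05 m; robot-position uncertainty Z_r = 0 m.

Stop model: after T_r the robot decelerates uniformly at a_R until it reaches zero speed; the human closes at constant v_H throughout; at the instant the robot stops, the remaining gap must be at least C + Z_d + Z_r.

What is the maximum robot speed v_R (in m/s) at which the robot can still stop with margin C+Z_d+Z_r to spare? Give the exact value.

quadratic (1/2)·v² + (23/25)·v + (-56/125) = 0
  disc = (23/25)² − 4·(1/2)·(-56/125) = 1089/625 ; √disc = 33/25
  v_R = (−(23/25) + 33/25) / (2·(1/2)) = 2/5 m/s
check:
T_s = v_R/a_R = (2/5)/1 = 0.4000 s
robot covers v_R·T_r = 0.4000·0.1200 = 0.0480 m before braking
robot covers 0.4000·0.4000 − ½·1.0000·0.4000² = 0.0800 m while stopping
human over T_r+T_s: 0.8000·(0.1200+0.4000) = 0.4160 m
residual clearance needed = 0.0200+0.0500+0.0000 = 0.0700 m
sum ≈ 0.0480+0.0800+0.4160+0.0700 ≈ 0.6140 m = S ✓

v_R_max = 2/5 m/s = 0.4000 m/s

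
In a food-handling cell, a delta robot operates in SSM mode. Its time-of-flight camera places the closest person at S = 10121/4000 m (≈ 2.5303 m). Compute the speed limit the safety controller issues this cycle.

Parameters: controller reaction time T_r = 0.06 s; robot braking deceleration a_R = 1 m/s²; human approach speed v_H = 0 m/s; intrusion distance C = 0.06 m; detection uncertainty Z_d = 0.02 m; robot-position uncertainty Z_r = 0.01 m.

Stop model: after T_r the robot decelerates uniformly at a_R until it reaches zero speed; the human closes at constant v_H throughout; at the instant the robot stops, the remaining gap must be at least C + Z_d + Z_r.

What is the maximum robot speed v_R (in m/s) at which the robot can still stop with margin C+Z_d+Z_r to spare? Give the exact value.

at the boundary: (1/2)·v² + (3/50)·v + (-9761/4000) = 0
  disc = (3/50)² − 4·(1/2)·(-9761/4000) = 48841/10000 ; √disc = 221/100
  v_R = (−(3/50) + 221/100) / (2·(1/2)) = 43/20 m/s
check:
braking lasts T_s = (43/20)/1 = 2.1500 s
robot in T_r: 2.1500·0.0600 = 0.1290 m
robot under decel: 2.1500²/(2·1.0000) = 2.3112 m
human closes 0.0000·2.2100 = 0.0000 m
margins: 0.0600+0.0200+0.0100 = 0.0900 m
sum ≈ 0.1290+2.3112+0.0000+0.0900 ≈ 2.5303 m = S ✓

v_R_max = 43/20 m/s = 2.1500 m/s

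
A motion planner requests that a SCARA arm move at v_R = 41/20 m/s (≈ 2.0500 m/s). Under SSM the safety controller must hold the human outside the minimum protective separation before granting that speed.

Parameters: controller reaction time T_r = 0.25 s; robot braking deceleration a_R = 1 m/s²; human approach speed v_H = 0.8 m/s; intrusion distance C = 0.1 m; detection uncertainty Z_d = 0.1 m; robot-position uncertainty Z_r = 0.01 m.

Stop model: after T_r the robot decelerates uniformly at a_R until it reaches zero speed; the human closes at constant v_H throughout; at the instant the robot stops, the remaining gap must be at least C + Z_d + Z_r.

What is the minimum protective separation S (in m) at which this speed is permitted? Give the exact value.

T_s = v_R/a_R = (41/20)/1 = 2.0500 s
robot covers v_R·T_r = 2.0500·0.2500 = 0.5125 m before braking
robot under decel: 2.0500²/(2·1.0000) = 2.1012 m
human closes 0.8000·2.3000 = 1.8400 m
residual clearance needed = 0.1000+0.1000+0.0100 = 0.2100 m
S_min ≈ 0.5125+2.1012+1.8400+0.2100  ⇒  S_min = 3731/800 m

S_min = 3731/800 m = 4.6638 m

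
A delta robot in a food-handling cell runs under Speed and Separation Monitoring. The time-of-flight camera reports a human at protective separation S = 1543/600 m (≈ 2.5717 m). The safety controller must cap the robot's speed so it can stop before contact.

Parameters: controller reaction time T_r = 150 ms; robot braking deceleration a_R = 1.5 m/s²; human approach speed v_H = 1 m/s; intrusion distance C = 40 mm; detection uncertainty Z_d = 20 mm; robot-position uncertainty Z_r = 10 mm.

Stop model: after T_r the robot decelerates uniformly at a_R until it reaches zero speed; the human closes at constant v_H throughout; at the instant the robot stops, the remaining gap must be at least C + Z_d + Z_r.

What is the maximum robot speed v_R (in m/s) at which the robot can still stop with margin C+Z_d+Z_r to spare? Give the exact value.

v_R_max = 17/10 m/s = 1.7000 m/s

collect terms ⇒ (1/3)·v_R² + (49/60)·v_R + (-1411/600) = 0
  disc = (49/60)² − 4·(1/3)·(-1411/600) = 1521/400 ; √disc = 39/20
  v_R = (−(49/60) + 39/20) / (2·(1/3)) = 17/10 m/s
check:
T_s = v_R/a_R = (17/10)/(3/2) = 1.1333 s
robot covers v_R·T_r = 1.7000·0.1500 = 0.2550 m before braking
robot under decel: 1.7000²/(2·1.5000) = 0.9633 m
human over T_r+T_s: 1.0000·(0.1500+1.1333) = 1.2833 m
margins: 0.0400+0.0200+0.0100 = 0.0700 m
sum ≈ 0.2550+0.9633+1.2833+0.0700 ≈ 2.5717 m = S ✓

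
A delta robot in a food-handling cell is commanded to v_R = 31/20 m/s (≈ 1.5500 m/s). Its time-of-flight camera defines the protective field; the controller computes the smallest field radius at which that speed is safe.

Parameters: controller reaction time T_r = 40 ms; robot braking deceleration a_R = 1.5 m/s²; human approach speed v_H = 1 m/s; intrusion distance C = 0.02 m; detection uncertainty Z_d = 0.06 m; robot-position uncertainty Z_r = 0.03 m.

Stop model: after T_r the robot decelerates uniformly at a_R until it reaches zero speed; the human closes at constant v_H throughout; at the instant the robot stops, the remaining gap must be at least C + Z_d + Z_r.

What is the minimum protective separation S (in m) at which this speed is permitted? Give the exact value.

S_min = 12277/6000 m = 2.0462 m

stop time T_s = (31/20)/(3/2) = 1.0333 s
reaction-phase robot travel = 1.5500·0.0400 = 0.0620 m
robot under decel: 1.5500²/(2·1.5000) = 0.8008 m
person approaches 1.0000·(0.0400+1.0333) = 1.0733 m
C+Z_d+Z_r = 0.0200+0.0600+0.0300 = 0.1100 m
S_min ≈ 0.0620+0.8008+1.0733+0.1100  ⇒  S_min = 12277/6000 m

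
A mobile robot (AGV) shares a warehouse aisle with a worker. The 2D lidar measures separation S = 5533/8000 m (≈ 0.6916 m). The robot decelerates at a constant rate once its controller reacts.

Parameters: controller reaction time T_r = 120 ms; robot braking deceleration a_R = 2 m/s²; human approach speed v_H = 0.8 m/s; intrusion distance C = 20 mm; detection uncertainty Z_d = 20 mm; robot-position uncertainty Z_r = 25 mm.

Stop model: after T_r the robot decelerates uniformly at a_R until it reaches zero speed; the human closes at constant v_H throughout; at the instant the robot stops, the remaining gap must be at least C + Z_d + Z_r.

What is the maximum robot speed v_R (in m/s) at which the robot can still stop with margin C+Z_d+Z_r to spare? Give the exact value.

v_R_max = 3/4 m/s = 0.7500 m/s

collect terms ⇒ (1/4)·v_R² + (13/25)·v_R + (-849/1600) = 0
  disc = (13/25)² − 4·(1/4)·(-849/1600) = 32041/40000 ; √disc = 179/200
  v_R = (−(13/25) + 179/200) / (2·(1/4)) = 3/4 m/s
check:
T_s = v_R/a_R = (3/4)/2 = 0.3750 s
robot covers v_R·T_r = 0.7500·0.1200 = 0.0900 m before braking
robot under decel: 0.7500²/(2·2.0000) = 0.1406 m
person approaches 0.8000·(0.1200+0.3750) = 0.3960 m
residual clearance needed = 0.0200+0.0200+0.0250 = 0.0650 m
sum ≈ 0.0900+0.1406+0.3960+0.0650 ≈ 0.6916 m = S ✓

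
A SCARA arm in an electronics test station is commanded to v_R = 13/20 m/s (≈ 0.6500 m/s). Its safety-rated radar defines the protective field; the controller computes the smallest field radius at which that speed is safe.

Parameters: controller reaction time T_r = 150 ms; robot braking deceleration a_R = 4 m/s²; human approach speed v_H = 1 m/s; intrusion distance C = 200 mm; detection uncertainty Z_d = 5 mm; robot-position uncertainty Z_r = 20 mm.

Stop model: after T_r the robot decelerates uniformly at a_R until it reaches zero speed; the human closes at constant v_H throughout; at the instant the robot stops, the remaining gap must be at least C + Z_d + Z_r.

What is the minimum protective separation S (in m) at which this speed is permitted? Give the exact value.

T_s = v_R/a_R = (13/20)/4 = 0.1625 s
reaction-phase robot travel = 0.6500·0.1500 = 0.0975 m
braking distance = 0.6500²/(2·4.0000) = 0.0528 m
person approaches 1.0000·(0.1500+0.1625) = 0.3125 m
residual clearance needed = 0.2000+0.0050+0.0200 = 0.2250 m
S_min ≈ 0.0975+0.0528+0.3125+0.2250  ⇒  S_min = 2201/3200 m

S_min = 2201/3200 m = 0.6878 m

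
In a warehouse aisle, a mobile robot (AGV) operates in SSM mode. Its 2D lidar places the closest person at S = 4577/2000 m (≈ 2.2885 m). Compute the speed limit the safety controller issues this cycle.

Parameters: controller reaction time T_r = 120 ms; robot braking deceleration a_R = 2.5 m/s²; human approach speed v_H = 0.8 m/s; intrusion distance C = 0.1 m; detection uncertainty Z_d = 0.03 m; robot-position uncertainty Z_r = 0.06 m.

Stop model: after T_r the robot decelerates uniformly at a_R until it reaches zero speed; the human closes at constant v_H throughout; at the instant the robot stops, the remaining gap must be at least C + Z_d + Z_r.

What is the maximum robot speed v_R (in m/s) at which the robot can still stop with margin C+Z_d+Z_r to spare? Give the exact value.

at the boundary: (1/5)·v² + (11/25)·v + (-801/400) = 0
  disc = (11/25)² − 4·(1/5)·(-801/400) = 4489/2500 ; √disc = 67/50
  v_R = (−(11/25) + 67/50) / (2·(1/5)) = 9/4 m/s
check:
T_s = v_R/a_R = (9/4)/(5/2) = 0.9000 s
reaction-phase robot travel = 2.2500·0.1200 = 0.2700 m
robot covers 2.2500·0.9000 − ½·2.5000·0.9000² = 1.0125 m while stopping
human over T_r+T_s: 0.8000·(0.1200+0.9000) = 0.8160 m
C+Z_d+Z_r = 0.1000+0.0300+0.0600 = 0.1900 m
sum ≈ 0.2700+1.0125+0.8160+0.1900 ≈ 2.2885 m = S ✓

v_R_max = 9/4 m/s = 2.2500 m/s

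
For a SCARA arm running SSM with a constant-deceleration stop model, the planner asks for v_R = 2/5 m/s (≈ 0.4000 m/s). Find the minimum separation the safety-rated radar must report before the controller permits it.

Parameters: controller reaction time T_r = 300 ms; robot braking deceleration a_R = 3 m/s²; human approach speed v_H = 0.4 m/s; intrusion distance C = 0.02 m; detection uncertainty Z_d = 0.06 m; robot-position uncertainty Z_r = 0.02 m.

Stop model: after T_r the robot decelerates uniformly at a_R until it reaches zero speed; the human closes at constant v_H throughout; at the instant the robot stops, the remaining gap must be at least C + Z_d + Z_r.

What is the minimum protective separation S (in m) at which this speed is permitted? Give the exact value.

stop time T_s = (2/5)/3 = 0.1333 s
robot in T_r: 0.4000·0.3000 = 0.1200 m
robot under decel: 0.4000²/(2·3.0000) = 0.0267 m
person approaches 0.4000·(0.3000+0.1333) = 0.1733 m
residual clearance needed = 0.0200+0.0600+0.0200 = 0.1000 m
S_min ≈ 0.1200+0.0267+0.1733+0.1000  ⇒  S_min = 21/50 m

S_min = 21/50 m = 0.4200 m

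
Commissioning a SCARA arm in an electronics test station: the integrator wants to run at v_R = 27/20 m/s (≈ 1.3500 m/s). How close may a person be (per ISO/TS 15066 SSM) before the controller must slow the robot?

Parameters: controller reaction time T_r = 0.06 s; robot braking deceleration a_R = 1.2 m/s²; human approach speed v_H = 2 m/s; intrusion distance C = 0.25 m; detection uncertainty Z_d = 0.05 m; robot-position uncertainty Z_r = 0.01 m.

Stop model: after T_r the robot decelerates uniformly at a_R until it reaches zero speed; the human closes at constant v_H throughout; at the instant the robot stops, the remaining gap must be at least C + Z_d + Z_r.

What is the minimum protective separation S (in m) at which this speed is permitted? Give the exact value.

S_min = 28163/8000 m = 3.5204 m

T_s = v_R/a_R = (27/20)/(6/5) = 1.1250 s
reaction-phase robot travel = 1.3500·0.0600 = 0.0810 m
robot under decel: 1.3500²/(2·1.2000) = 0.7594 m
human over T_r+T_s: 2.0000·(0.0600+1.1250) = 2.3700 m
C+Z_d+Z_r = 0.2500+0.0500+0.0100 = 0.3100 m
S_min ≈ 0.0810+0.7594+2.3700+0.3100  ⇒  S_min = 28163/8000 m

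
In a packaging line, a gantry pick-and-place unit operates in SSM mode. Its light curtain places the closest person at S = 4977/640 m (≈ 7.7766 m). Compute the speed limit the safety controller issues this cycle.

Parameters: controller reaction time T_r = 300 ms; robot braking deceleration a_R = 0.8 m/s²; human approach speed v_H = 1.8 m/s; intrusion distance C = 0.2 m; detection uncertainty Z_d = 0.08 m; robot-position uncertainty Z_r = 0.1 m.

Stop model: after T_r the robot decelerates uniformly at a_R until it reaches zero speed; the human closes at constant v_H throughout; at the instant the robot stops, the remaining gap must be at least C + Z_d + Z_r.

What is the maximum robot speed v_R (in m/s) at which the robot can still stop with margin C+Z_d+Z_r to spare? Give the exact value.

collect terms ⇒ (5/8)·v_R² + (51/20)·v_R + (-21941/3200) = 0
  disc = (51/20)² − 4·(5/8)·(-21941/3200) = 151321/6400 ; √disc = 389/80
  v_R = (−(51/20) + 389/80) / (2·(5/8)) = 37/20 m/s
check:
stop time T_s = (37/20)/(4/5) = 2.3125 s
robot in T_r: 1.8500·0.3000 = 0.5550 m
robot covers 1.8500·2.3125 − ½·0.8000·2.3125² = 2.1391 m while stopping
human closes 1.8000·2.6125 = 4.7025 m
margins: 0.2000+0.0800+0.1000 = 0.3800 m
sum ≈ 0.5550+2.1391+4.7025+0.3800 ≈ 7.7766 m = S ✓

v_R_max = 37/20 m/s = 1.8500 m/s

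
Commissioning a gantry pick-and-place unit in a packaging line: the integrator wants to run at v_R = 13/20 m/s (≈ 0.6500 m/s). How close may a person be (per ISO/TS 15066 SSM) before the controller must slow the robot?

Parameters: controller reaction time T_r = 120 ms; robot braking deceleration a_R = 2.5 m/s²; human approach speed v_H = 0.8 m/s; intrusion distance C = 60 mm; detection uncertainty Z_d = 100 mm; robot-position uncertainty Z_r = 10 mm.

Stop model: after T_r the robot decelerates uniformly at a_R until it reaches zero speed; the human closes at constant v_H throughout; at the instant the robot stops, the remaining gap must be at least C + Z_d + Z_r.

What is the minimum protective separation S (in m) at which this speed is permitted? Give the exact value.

S_min = 1273/2000 m = 0.6365 m

stop time T_s = (13/20)/(5/2) = 0.2600 s
reaction-phase robot travel = 0.6500·0.1200 = 0.0780 m
robot under decel: 0.6500²/(2·2.5000) = 0.0845 m
human over T_r+T_s: 0.8000·(0.1200+0.2600) = 0.3040 m
C+Z_d+Z_r = 0.0600+0.1000+0.0100 = 0.1700 m
S_min ≈ 0.0780+0.0845+0.3040+0.1700  ⇒  S_min = 1273/2000 m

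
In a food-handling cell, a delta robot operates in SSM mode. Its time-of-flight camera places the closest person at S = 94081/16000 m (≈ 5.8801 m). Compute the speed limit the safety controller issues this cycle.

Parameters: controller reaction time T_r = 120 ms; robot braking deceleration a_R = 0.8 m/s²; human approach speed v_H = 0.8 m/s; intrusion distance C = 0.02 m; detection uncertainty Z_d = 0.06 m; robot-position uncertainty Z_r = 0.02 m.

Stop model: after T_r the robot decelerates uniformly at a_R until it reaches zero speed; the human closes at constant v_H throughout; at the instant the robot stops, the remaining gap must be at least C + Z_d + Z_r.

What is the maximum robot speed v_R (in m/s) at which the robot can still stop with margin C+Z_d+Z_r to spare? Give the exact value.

v_R_max = 9/4 m/s = 2.2500 m/s

at the boundary: (5/8)·v² + (28/25)·v + (-18189/3200) = 0
  disc = (28/25)² − 4·(5/8)·(-18189/3200) = 2474329/160000 ; √disc = 1573/400
  v_R = (−(28/25) + 1573/400) / (2·(5/8)) = 9/4 m/s
check:
stop time T_s = (9/4)/(4/5) = 2.8125 s
reaction-phase robot travel = 2.2500·0.1200 = 0.2700 m
robot under decel: 2.2500²/(2·0.8000) = 3.1641 m
human closes 0.8000·2.9325 = 2.3460 m
C+Z_d+Z_r = 0.0200+0.0600+0.0200 = 0.1000 m
sum ≈ 0.2700+3.1641+2.3460+0.1000 ≈ 5.8801 m = S ✓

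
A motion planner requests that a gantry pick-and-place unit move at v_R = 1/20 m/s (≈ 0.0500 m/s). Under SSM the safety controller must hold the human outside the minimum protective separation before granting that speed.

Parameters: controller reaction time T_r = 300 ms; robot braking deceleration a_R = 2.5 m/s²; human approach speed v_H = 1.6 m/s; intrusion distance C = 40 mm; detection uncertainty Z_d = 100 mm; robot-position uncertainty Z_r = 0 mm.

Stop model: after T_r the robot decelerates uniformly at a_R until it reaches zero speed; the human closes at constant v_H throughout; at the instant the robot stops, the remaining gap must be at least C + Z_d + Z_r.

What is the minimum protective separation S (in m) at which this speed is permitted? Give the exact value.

stop time T_s = (1/20)/(5/2) = 0.0200 s
reaction-phase robot travel = 0.0500·0.3000 = 0.0150 m
robot under decel: 0.0500²/(2·2.5000) = 0.0005 m
person approaches 1.6000·(0.3000+0.0200) = 0.5120 m
residual clearance needed = 0.0400+0.1000+0.0000 = 0.1400 m
S_min ≈ 0.0150+0.0005+0.5120+0.1400  ⇒  S_min = 267/400 m

S_min = 267/400 m = 0.6675 m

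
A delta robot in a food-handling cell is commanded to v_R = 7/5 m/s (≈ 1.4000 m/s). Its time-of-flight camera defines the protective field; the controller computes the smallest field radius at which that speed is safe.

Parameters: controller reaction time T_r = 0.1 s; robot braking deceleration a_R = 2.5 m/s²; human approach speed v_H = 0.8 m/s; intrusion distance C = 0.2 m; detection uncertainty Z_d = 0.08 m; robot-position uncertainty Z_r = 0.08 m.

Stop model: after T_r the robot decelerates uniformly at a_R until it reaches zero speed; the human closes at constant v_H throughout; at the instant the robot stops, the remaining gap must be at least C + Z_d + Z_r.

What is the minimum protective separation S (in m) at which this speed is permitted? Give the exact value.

S_min = 71/50 m = 1.4200 m

stop time T_s = (7/5)/(5/2) = 0.5600 s
robot in T_r: 1.4000·0.1000 = 0.1400 m
robot covers 1.4000·0.5600 − ½·2.5000·0.5600² = 0.3920 m while stopping
human over T_r+T_s: 0.8000·(0.1000+0.5600) = 0.5280 m
residual clearance needed = 0.2000+0.0800+0.0800 = 0.3600 m
S_min ≈ 0.1400+0.3920+0.5280+0.3600  ⇒  S_min = 71/50 m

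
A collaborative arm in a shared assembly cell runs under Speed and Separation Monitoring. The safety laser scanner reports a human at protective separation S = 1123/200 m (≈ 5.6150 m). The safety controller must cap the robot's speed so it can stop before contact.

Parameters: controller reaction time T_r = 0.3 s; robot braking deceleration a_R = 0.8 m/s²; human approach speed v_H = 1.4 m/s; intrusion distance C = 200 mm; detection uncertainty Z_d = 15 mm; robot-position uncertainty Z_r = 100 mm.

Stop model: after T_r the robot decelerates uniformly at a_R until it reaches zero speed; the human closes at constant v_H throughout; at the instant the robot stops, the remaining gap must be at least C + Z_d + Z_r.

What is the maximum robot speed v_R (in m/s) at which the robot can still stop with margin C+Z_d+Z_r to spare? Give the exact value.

quadratic (5/8)·v² + (41/20)·v + (-122/25) = 0
  disc = (41/20)² − 4·(5/8)·(-122/25) = 6561/400 ; √disc = 81/20
  v_R = (−(41/20) + 81/20) / (2·(5/8)) = 8/5 m/s
check:
stop time T_s = (8/5)/(4/5) = 2.0000 s
robot covers v_R·T_r = 1.6000·0.3000 = 0.4800 m before braking
robot covers 1.6000·2.0000 − ½·0.8000·2.0000² = 1.6000 m while stopping
human closes 1.4000·2.3000 = 3.2200 m
residual clearance needed = 0.2000+0.0150+0.1000 = 0.3150 m
sum ≈ 0.4800+1.6000+3.2200+0.3150 ≈ 5.6150 m = S ✓

v_R_max = 8/5 m/s = 1.6000 m/s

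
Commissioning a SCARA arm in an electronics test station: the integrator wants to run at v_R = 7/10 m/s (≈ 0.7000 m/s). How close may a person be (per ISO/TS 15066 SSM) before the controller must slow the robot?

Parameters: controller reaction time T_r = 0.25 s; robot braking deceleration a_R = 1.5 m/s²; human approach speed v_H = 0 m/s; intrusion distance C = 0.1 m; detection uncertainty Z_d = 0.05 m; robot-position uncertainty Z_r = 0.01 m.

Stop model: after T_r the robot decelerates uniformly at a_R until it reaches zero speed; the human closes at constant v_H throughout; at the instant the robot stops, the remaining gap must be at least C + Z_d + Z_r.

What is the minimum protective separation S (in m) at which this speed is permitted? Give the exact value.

S_min = 299/600 m = 0.4983 m

stop time T_s = (7/10)/(3/2) = 0.4667 s
robot in T_r: 0.7000·0.2500 = 0.1750 m
robot covers 0.7000·0.4667 − ½·1.5000·0.4667² = 0.1633 m while stopping
human over T_r+T_s: 0.0000·(0.2500+0.4667) = 0.0000 m
C+Z_d+Z_r = 0.1000+0.0500+0.0100 = 0.1600 m
S_min ≈ 0.1750+0.1633+0.0000+0.1600  ⇒  S_min = 299/600 m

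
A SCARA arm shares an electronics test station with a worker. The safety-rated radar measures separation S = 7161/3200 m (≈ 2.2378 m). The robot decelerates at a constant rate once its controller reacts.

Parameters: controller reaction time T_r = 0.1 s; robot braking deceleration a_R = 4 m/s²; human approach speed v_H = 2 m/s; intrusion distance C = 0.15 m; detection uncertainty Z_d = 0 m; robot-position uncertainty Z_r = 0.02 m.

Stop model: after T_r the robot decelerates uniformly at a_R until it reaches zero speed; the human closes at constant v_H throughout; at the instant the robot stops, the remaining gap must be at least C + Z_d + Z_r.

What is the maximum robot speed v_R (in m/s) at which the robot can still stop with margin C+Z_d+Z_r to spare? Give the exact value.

collect terms ⇒ (1/8)·v_R² + (3/5)·v_R + (-5977/3200) = 0
  disc = (3/5)² − 4·(1/8)·(-5977/3200) = 8281/6400 ; √disc = 91/80
  v_R = (−(3/5) + 91/80) / (2·(1/8)) = 43/20 m/s
check:
T_s = v_R/a_R = (43/20)/4 = 0.5375 s
robot in T_r: 2.1500·0.1000 = 0.2150 m
robot covers 2.1500·0.5375 − ½·4.0000·0.5375² = 0.5778 m while stopping
human over T_r+T_s: 2.0000·(0.1000+0.5375) = 1.2750 m
C+Z_d+Z_r = 0.1500+0.0000+0.0200 = 0.1700 m
sum ≈ 0.2150+0.5778+1.2750+0.1700 ≈ 2.2378 m = S ✓

v_R_max = 43/20 m/s = 2.1500 m/s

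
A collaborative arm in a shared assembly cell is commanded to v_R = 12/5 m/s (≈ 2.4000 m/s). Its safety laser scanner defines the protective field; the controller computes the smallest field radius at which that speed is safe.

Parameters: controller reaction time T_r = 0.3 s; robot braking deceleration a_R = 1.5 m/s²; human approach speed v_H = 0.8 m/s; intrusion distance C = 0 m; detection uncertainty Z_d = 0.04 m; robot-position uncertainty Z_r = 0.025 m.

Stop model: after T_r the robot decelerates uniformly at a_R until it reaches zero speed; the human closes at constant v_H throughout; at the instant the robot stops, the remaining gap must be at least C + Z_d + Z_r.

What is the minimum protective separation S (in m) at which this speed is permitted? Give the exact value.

S_min = 169/40 m = 4.2250 m

braking lasts T_s = (12/5)/(3/2) = 1.6000 s
reaction-phase robot travel = 2.4000·0.3000 = 0.7200 m
braking distance = 2.4000²/(2·1.5000) = 1.9200 m
human over T_r+T_s: 0.8000·(0.3000+1.6000) = 1.5200 m
C+Z_d+Z_r = 0.0000+0.0400+0.0250 = 0.0650 m
S_min ≈ 0.7200+1.9200+1.5200+0.0650  ⇒  S_min = 169/40 m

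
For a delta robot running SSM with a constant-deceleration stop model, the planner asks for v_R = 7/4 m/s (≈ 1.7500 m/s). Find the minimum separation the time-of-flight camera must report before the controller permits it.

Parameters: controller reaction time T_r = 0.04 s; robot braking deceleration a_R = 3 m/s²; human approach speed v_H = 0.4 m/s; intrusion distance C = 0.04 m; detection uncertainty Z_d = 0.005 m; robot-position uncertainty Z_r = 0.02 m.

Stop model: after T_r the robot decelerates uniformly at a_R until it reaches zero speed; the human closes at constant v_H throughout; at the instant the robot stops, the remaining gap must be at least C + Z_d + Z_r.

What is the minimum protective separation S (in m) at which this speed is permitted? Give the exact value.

T_s = v_R/a_R = (7/4)/3 = 0.5833 s
robot covers v_R·T_r = 1.7500·0.0400 = 0.0700 m before braking
robot under decel: 1.7500²/(2·3.0000) = 0.5104 m
person approaches 0.4000·(0.0400+0.5833) = 0.2493 m
C+Z_d+Z_r = 0.0400+0.0050+0.0200 = 0.0650 m
S_min ≈ 0.0700+0.5104+0.2493+0.0650  ⇒  S_min = 3579/4000 m

S_min = 3579/4000 m = 0.8948 m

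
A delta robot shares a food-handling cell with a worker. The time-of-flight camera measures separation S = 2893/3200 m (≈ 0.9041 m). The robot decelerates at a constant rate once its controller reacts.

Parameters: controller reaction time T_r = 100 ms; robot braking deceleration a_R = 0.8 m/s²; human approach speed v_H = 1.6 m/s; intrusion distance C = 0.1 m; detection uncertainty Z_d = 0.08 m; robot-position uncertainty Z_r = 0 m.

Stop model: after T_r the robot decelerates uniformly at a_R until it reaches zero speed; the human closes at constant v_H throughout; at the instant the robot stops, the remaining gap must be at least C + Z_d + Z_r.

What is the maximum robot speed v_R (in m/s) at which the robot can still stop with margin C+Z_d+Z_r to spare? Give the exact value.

collect terms ⇒ (5/8)·v_R² + (21/10)·v_R + (-361/640) = 0
  disc = (21/10)² − 4·(5/8)·(-361/640) = 37249/6400 ; √disc = 193/80
  v_R = (−(21/10) + 193/80) / (2·(5/8)) = 1/4 m/s
check:
stop time T_s = (1/4)/(4/5) = 0.3125 s
robot covers v_R·T_r = 0.2500·0.1000 = 0.0250 m before braking
robot covers 0.2500·0.3125 − ½·0.8000·0.3125² = 0.0391 m while stopping
human closes 1.6000·0.4125 = 0.6600 m
C+Z_d+Z_r = 0.1000+0.0800+0.0000 = 0.1800 m
sum ≈ 0.0250+0.0391+0.6600+0.1800 ≈ 0.9041 m = S ✓

v_R_max = 1/4 m/s = 0.2500 m/s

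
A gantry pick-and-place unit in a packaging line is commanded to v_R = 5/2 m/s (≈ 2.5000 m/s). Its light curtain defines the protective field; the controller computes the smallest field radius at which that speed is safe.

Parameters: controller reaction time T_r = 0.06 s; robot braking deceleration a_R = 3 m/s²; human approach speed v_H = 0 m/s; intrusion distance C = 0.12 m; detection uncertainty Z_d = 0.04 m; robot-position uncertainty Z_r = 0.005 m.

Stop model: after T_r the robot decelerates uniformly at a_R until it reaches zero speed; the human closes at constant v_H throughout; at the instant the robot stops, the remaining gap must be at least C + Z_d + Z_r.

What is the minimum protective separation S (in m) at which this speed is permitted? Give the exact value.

S_min = 407/300 m = 1.3567 m

stop time T_s = (5/2)/3 = 0.8333 s
robot in T_r: 2.5000·0.0600 = 0.1500 m
braking distance = 2.5000²/(2·3.0000) = 1.0417 m
human over T_r+T_s: 0.0000·(0.0600+0.8333) = 0.0000 m
C+Z_d+Z_r = 0.1200+0.0400+0.0050 = 0.1650 m
S_min ≈ 0.1500+1.0417+0.0000+0.1650  ⇒  S_min = 407/300 m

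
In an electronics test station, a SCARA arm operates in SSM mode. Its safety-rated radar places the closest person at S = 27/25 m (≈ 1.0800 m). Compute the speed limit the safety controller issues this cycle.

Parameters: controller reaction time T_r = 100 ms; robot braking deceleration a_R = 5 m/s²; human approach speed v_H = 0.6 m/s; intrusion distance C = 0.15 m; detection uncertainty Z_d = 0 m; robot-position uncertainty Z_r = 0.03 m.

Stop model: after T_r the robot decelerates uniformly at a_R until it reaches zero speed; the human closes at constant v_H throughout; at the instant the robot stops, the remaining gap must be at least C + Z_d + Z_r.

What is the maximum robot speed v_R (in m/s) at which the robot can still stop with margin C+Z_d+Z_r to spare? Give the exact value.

at the boundary: (1/10)·v² + (11/50)·v + (-21/25) = 0
  disc = (11/50)² − 4·(1/10)·(-21/25) = 961/2500 ; √disc = 31/50
  v_R = (−(11/50) + 31/50) / (2·(1/10)) = 2 m/s
check:
braking lasts T_s = 2/5 = 0.4000 s
robot in T_r: 2.0000·0.1000 = 0.2000 m
robot covers 2.0000·0.4000 − ½·5.0000·0.4000² = 0.4000 m while stopping
human over T_r+T_s: 0.6000·(0.1000+0.4000) = 0.3000 m
C+Z_d+Z_r = 0.1500+0.0000+0.0300 = 0.1800 m
sum ≈ 0.2000+0.4000+0.3000+0.1800 ≈ 1.0800 m = S ✓

v_R_max = 2 m/s = 2.0000 m/s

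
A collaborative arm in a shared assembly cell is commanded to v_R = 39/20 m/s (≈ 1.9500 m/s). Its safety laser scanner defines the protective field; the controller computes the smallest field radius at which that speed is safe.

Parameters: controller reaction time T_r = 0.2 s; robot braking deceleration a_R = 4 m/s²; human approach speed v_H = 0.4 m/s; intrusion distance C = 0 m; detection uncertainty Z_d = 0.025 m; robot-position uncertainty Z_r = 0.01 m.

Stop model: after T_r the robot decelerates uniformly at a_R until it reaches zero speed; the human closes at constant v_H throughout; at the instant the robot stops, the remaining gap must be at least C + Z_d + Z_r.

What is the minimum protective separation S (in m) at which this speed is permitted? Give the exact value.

S_min = 3761/3200 m = 1.1753 m

stop time T_s = (39/20)/4 = 0.4875 s
robot in T_r: 1.9500·0.2000 = 0.3900 m
robot covers 1.9500·0.4875 − ½·4.0000·0.4875² = 0.4753 m while stopping
person approaches 0.4000·(0.2000+0.4875) = 0.2750 m
C+Z_d+Z_r = 0.0000+0.0250+0.0100 = 0.0350 m
S_min ≈ 0.3900+0.4753+0.2750+0.0350  ⇒  S_min = 3761/3200 m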